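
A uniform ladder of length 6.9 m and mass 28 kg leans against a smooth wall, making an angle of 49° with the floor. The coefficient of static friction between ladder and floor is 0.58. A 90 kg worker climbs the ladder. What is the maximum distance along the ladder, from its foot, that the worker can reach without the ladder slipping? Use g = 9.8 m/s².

Taking torques about the foot of the ladder:
Ladder weight 28×9.8 = 274.4 N acts at 3.45 m along the ladder; its horizontal arm is 3.45·cos49° = 2.263 m → τ = 621 N·m clockwise.
Worker weight 90×9.8 = 882 N at distance d → arm d·cos49° → τ = 882·d·0.6561 clockwise.
Wall normal N at the top has arm L sinθ = 5.207 m counterclockwise, so Στ = 0 gives N·5.207 = 621 + 578.7·d.
ΣFy = 0 ⇒ N_floor = 1156 N, so the maximum friction is μ_s·N_floor = 0.58×1156 = 670.5 N. ΣFx = 0 ⇒ N_wall = f, so at the slipping point N = 670.5 N.
Substituting: 670.5×5.207 = 621 + 578.7·d ⇒ d = (3491 − 621) / 578.7 = 4.96 m.

d ≈ 4.96 m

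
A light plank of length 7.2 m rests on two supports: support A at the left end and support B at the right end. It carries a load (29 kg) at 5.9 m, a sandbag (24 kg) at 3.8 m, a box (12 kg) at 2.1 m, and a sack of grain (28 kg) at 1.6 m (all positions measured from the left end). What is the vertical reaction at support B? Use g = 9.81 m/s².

Sum moments about support A (its reaction then has zero moment arm).
Load: 29 × 9.81 = 284.5 N down at 5.9 m → arm 5.9 m, τ = 284.5 × 5.9 = 1679 N·m clockwise.
Sandbag: 24 × 9.81 = 235.4 N down at 3.8 m → arm 3.8 m, τ = 235.4 × 3.8 = 894.5 N·m clockwise.
Box: 12 × 9.81 = 117.7 N down at 2.1 m → arm 2.1 m, τ = 117.7 × 2.1 = 247.2 N·m clockwise.
Sack of grain: 28 × 9.81 = 274.7 N down at 1.6 m → arm 1.6 m, τ = 274.7 × 1.6 = 439.5 N·m clockwise.
Net load moment about support A = 3260 N·m clockwise.
Reaction R at support B is upward at 7.2 m, arm 7.2 m → moment R × 7.2 counterclockwise.
For rotational equilibrium, R × 7.2 = 3260, so R = 453 N.

R_B ≈ 453 N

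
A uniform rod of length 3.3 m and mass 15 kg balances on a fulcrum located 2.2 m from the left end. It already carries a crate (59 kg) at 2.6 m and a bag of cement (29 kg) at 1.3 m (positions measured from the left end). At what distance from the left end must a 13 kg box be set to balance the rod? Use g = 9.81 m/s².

About the fulcrum (at 2.2 m from the left end):
Beam weight: 15 × 9.81 = 147.2 N down at 1.65 m → arm 0.55 m, τ = 147.2 × 0.55 = 80.96 N·m counterclockwise.
Crate: 59 × 9.81 = 578.8 N down at 2.6 m → arm 0.4 m, τ = 578.8 × 0.4 = 231.5 N·m clockwise.
Bag of cement: 29 × 9.81 = 284.5 N down at 1.3 m → arm 0.9 m, τ = 284.5 × 0.9 = 256.1 N·m counterclockwise.
Net moment of existing loads = 105.6 N·m counterclockwise.
The box weighs 13 × 9.81 = 127.5 N and must supply an equal clockwise moment, so its lever arm about the fulcrum is 105.6 / 127.5 = 0.828 m.
That puts it at 2.2 + 0.828 = 3.03 m from the left end.

x ≈ 3.03 m from the left end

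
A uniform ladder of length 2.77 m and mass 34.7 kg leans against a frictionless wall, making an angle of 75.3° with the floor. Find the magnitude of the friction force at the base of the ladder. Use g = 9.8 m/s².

f ≈ 44.6 N

Taking torques about the foot of the ladder:
Ladder weight 34.7×9.8 = 340.1 N acts at 1.385 m along the ladder; its horizontal arm is 1.385·cos75.3° = 0.3515 m → τ = 119.5 N·m clockwise.
Wall normal N acts horizontally at the top; its moment arm is the height L sinθ = 2.77·sin75.3° = 2.679 m, counterclockwise.
Setting net torque to zero: N × 2.679 = 119.5 → N = 44.6 N.
ΣFx = 0: friction at the foot balances the wall's push, so f = N_wall = 44.6 N.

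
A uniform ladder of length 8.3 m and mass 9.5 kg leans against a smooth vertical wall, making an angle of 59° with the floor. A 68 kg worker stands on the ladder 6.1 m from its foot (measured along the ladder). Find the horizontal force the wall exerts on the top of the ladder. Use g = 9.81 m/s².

N_wall ≈ 323 N

Take moments about the foot of the ladder.
Ladder weight 9.5×9.81 = 93.2 N acts at 4.15 m along the ladder; its horizontal arm is 4.15·cos59° = 2.137 m → τ = 199.2 N·m clockwise.
Worker: 68×9.81 = 667.1 N at 6.1 m → arm 3.142 m → τ = 2096 N·m clockwise.
Wall normal N acts horizontally at the top; its moment arm is the height L sinθ = 8.3·sin59° = 7.114 m, counterclockwise.
Balancing moments: N × 7.114 = 2295, giving N = 323 N.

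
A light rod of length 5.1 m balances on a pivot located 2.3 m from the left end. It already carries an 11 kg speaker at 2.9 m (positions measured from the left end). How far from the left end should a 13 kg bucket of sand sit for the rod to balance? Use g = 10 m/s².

x ≈ 1.79 m from the left end

About the pivot (at 2.3 m from the left end):
Speaker: 11 × 10 = 110 N down at 2.9 m → arm 0.6 m, τ = 110 × 0.6 = 66 N·m clockwise.
Net moment of existing loads = 66 N·m clockwise.
The bucket of sand weighs 13 × 10 = 130 N and must supply an equal counterclockwise moment, so its lever arm about the pivot is 66 / 130 = 0.508 m.
That puts it at 2.3 − 0.508 = 1.79 m from the left end.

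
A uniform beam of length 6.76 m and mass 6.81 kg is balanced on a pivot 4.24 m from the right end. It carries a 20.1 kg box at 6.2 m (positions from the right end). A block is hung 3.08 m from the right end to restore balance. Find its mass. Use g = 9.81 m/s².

m ≈ 28.9 kg

Choose the pivot (at 4.24 m from the right end) as the axis so the support reaction has zero arm there.
Beam weight: 6.81 × 9.81 = 66.81 N down at 3.38 m → arm 0.86 m, τ = 66.81 × 0.86 = 57.46 N·m clockwise.
Box: 20.1 × 9.81 = 197.2 N down at 6.2 m → arm 1.96 m, τ = 197.2 × 1.96 = 386.5 N·m counterclockwise.
Net moment of known loads = 329 N·m counterclockwise.
An unknown mass m at 3.08 m has arm 1.16 m; its moment is m·g·1.16 clockwise.
Balancing moments: m × 9.81 × 1.16 = 329, giving m = 329 / (9.81 × 1.16) = 28.9 kg.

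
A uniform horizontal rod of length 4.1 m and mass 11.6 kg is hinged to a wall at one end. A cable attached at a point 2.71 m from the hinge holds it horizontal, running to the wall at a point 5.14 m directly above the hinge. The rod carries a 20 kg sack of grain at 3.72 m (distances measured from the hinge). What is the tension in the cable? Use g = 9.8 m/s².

Sum moments about the hinge (the unknown hinge reaction has zero arm there).
Beam weight: 11.6 × 9.8 = 113.7 N down at 2.05 m → arm 2.05 m, τ = 113.7 × 2.05 = 233.1 N·m clockwise.
Sack of grain: 20 × 9.8 = 196 N down at 3.72 m → arm 3.72 m, τ = 196 × 3.72 = 729.1 N·m clockwise.
Total clockwise load moment = 962.2 N·m.
The cable tension T acts at 2.71 m; only its component perpendicular to the rod, T sinθ, produces torque. sinθ = h/√(h²+d²) = 5.14/√(5.14²+2.71²) = 0.8846.
Στ = 0 ⇒ T × 2.71 × 0.8846 = 962.2 ⇒ T = 962.2 / 2.397 = 401 N.

T ≈ 401 N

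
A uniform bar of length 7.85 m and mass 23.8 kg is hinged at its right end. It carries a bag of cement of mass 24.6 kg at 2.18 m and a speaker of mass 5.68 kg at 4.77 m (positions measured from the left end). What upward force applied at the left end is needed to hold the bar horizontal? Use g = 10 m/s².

Choose the right end as the axis so the unknown pivot reaction has zero arm there.
Beam weight: 23.8 × 10 = 238 N down at 3.925 m → arm 3.925 m, τ = 238 × 3.925 = 934.1 N·m counterclockwise.
Bag of cement: 24.6 × 10 = 246 N down at 2.18 m → arm 5.67 m, τ = 246 × 5.67 = 1395 N·m counterclockwise.
Speaker: 5.68 × 10 = 56.8 N down at 4.77 m → arm 3.08 m, τ = 56.8 × 3.08 = 174.9 N·m counterclockwise.
Net moment of the loads = 2504 N·m counterclockwise.
The upward force F acts at the left end, arm 7.85 m, giving F × 7.85 clockwise.
Στ = 0 ⇒ F × 7.85 = 2504 ⇒ F = 2504 / 7.85 = 319 N.

F ≈ 319 N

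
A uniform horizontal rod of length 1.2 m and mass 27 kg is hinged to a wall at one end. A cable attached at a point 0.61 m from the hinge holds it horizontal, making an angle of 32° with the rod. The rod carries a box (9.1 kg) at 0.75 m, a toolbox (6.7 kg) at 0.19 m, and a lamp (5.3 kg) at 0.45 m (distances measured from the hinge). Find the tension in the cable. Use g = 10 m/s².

T ≈ 825 N

Sum moments about the hinge (the unknown hinge reaction has zero arm there).
Beam weight: 27 × 10 = 270 N down at 0.6 m → arm 0.6 m, τ = 270 × 0.6 = 162 N·m clockwise.
Box: 9.1 × 10 = 91 N down at 0.75 m → arm 0.75 m, τ = 91 × 0.75 = 68.25 N·m clockwise.
Toolbox: 6.7 × 10 = 67 N down at 0.19 m → arm 0.19 m, τ = 67 × 0.19 = 12.73 N·m clockwise.
Lamp: 5.3 × 10 = 53 N down at 0.45 m → arm 0.45 m, τ = 53 × 0.45 = 23.85 N·m clockwise.
Total clockwise load moment = 266.8 N·m.
The cable tension T acts at 0.61 m; only its component perpendicular to the rod, T sinθ, produces torque. sin 32° = 0.5299.
Στ = 0 ⇒ T × 0.61 × 0.5299 = 266.8 ⇒ T = 266.8 / 0.3232 = 825 N.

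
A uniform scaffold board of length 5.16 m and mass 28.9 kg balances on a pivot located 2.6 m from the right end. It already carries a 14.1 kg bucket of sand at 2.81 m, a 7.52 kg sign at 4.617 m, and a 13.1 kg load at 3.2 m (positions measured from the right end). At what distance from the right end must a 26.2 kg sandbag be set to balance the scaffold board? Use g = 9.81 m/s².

About the pivot (at 2.6 m from the right end):
Beam weight: 28.9 × 9.81 = 283.5 N down at 2.58 m → arm 0.02 m, τ = 283.5 × 0.02 = 5.67 N·m clockwise.
Bucket of sand: 14.1 × 9.81 = 138.3 N down at 2.81 m → arm 0.21 m, τ = 138.3 × 0.21 = 29.04 N·m counterclockwise.
Sign: 7.52 × 9.81 = 73.77 N down at 4.617 m → arm 2.017 m, τ = 73.77 × 2.017 = 148.8 N·m counterclockwise.
Load: 13.1 × 9.81 = 128.5 N down at 3.2 m → arm 0.6 m, τ = 128.5 × 0.6 = 77.1 N·m counterclockwise.
Net moment of existing loads = 249.3 N·m counterclockwise.
The sandbag weighs 26.2 × 9.81 = 257 N and must supply an equal clockwise moment, so its lever arm about the pivot is 249.3 / 257 = 0.97 m.
That puts it at 2.6 − 0.97 = 1.63 m from the right end.

x ≈ 1.63 m from the right end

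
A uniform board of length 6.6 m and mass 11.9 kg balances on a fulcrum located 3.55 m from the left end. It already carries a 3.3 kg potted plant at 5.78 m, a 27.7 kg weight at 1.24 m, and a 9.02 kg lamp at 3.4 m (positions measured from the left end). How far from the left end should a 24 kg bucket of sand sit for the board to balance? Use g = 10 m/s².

Sum moments about the fulcrum (at 3.55 m from the left end) (the support reaction has zero arm there).
Beam weight: 11.9 × 10 = 119 N down at 3.3 m → arm 0.25 m, τ = 119 × 0.25 = 29.75 N·m counterclockwise.
Potted plant: 3.3 × 10 = 33 N down at 5.78 m → arm 2.23 m, τ = 33 × 2.23 = 73.59 N·m clockwise.
Weight: 27.7 × 10 = 277 N down at 1.24 m → arm 2.31 m, τ = 277 × 2.31 = 639.9 N·m counterclockwise.
Lamp: 9.02 × 10 = 90.2 N down at 3.4 m → arm 0.15 m, τ = 90.2 × 0.15 = 13.53 N·m counterclockwise.
Net moment of existing loads = 609.6 N·m counterclockwise.
The bucket of sand weighs 24 × 10 = 240 N and must supply an equal clockwise moment, so its lever arm about the fulcrum is 609.6 / 240 = 2.54 m.
That puts it at 3.55 + 2.54 = 6.09 m from the left end.

x ≈ 6.09 m from the left end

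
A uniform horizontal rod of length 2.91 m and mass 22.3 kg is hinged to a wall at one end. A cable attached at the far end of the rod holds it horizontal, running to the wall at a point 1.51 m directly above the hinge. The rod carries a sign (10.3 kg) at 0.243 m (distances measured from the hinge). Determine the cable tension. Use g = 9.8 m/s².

T ≈ 256 N

Choose the hinge as the axis so the unknown hinge reaction has zero arm there.
Beam weight: 22.3 × 9.8 = 218.5 N down at 1.455 m → arm 1.455 m, τ = 218.5 × 1.455 = 317.9 N·m clockwise.
Sign: 10.3 × 9.8 = 100.9 N down at 0.243 m → arm 0.243 m, τ = 100.9 × 0.243 = 24.52 N·m clockwise.
Total clockwise load moment = 342.4 N·m.
The cable tension T acts at 2.91 m; only its component perpendicular to the rod, T sinθ, produces torque. sinθ = h/√(h²+d²) = 1.51/√(1.51²+2.91²) = 0.4606.
Στ = 0 ⇒ T × 2.91 × 0.4606 = 342.4 ⇒ T = 342.4 / 1.34 = 256 N.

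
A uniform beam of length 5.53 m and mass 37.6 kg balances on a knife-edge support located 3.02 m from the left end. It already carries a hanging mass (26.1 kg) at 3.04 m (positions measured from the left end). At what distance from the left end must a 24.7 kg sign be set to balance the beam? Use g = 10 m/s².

x ≈ 3.39 m from the left end

Take moments about the knife-edge support (at 3.02 m from the left end).
Beam weight: 37.6 × 10 = 376 N down at 2.765 m → arm 0.255 m, τ = 376 × 0.255 = 95.88 N·m counterclockwise.
Hanging mass: 26.1 × 10 = 261 N down at 3.04 m → arm 0.02 m, τ = 261 × 0.02 = 5.22 N·m clockwise.
Net moment of existing loads = 90.66 N·m counterclockwise.
The sign weighs 24.7 × 10 = 247 N and must supply an equal clockwise moment, so its lever arm about the knife-edge support is 90.66 / 247 = 0.367 m.
That puts it at 3.02 + 0.367 = 3.39 m from the left end.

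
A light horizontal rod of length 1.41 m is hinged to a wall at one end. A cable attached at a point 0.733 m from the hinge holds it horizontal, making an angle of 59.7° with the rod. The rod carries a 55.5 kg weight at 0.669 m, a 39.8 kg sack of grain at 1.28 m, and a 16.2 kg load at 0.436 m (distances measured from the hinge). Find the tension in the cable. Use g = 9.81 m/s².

T ≈ 1470 N

Taking torques about the hinge:
Weight: 55.5 × 9.81 = 544.5 N down at 0.669 m → arm 0.669 m, τ = 544.5 × 0.669 = 364.3 N·m clockwise.
Sack of grain: 39.8 × 9.81 = 390.4 N down at 1.28 m → arm 1.28 m, τ = 390.4 × 1.28 = 499.7 N·m clockwise.
Load: 16.2 × 9.81 = 158.9 N down at 0.436 m → arm 0.436 m, τ = 158.9 × 0.436 = 69.28 N·m clockwise.
Total clockwise load moment = 933.3 N·m.
The cable tension T acts at 0.733 m; only its component perpendicular to the rod, T sinθ, produces torque. sin 59.7° = 0.8634.
For rotational equilibrium, T × 0.733 × 0.8634 = 933.3, so T = 933.3 / 0.6329 = 1470 N.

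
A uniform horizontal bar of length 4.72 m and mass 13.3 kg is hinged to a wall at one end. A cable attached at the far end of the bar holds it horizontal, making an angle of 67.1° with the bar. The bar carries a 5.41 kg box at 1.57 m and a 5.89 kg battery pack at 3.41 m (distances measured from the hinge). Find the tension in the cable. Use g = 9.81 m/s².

Choose the hinge as the axis so the unknown hinge reaction has zero arm there.
Beam weight: 13.3 × 9.81 = 130.5 N down at 2.36 m → arm 2.36 m, τ = 130.5 × 2.36 = 308 N·m clockwise.
Box: 5.41 × 9.81 = 53.07 N down at 1.57 m → arm 1.57 m, τ = 53.07 × 1.57 = 83.32 N·m clockwise.
Battery pack: 5.89 × 9.81 = 57.78 N down at 3.41 m → arm 3.41 m, τ = 57.78 × 3.41 = 197 N·m clockwise.
Total clockwise load moment = 588.3 N·m.
The cable tension T acts at 4.72 m; only its component perpendicular to the bar, T sinθ, produces torque. sin 67.1° = 0.9212.
For rotational equilibrium, T × 4.72 × 0.9212 = 588.3, so T = 588.3 / 4.348 = 135 N.

T ≈ 135 N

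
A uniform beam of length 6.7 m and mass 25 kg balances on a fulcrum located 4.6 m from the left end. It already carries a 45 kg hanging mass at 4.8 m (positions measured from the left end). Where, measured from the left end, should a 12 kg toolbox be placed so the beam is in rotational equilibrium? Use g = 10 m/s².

x ≈ 6.45 m from the left end

Taking torques about the fulcrum (at 4.6 m from the left end):
Beam weight: 25 × 10 = 250 N down at 3.35 m → arm 1.25 m, τ = 250 × 1.25 = 312.5 N·m counterclockwise.
Hanging mass: 45 × 10 = 450 N down at 4.8 m → arm 0.2 m, τ = 450 × 0.2 = 90 N·m clockwise.
Net moment of existing loads = 222.5 N·m counterclockwise.
The toolbox weighs 12 × 10 = 120 N and must supply an equal clockwise moment, so its lever arm about the fulcrum is 222.5 / 120 = 1.85 m.
That puts it at 4.6 + 1.85 = 6.45 m from the left end.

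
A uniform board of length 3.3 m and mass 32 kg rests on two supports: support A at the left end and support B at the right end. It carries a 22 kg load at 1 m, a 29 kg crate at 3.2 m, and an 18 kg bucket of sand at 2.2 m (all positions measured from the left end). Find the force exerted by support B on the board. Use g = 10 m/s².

Take moments about support A.
Beam weight: 32 × 10 = 320 N down at 1.65 m → arm 1.65 m, τ = 320 × 1.65 = 528 N·m clockwise.
Load: 22 × 10 = 220 N down at 1 m → arm 1 m, τ = 220 × 1 = 220 N·m clockwise.
Crate: 29 × 10 = 290 N down at 3.2 m → arm 3.2 m, τ = 290 × 3.2 = 928 N·m clockwise.
Bucket of sand: 18 × 10 = 180 N down at 2.2 m → arm 2.2 m, τ = 180 × 2.2 = 396 N·m clockwise.
Net load moment about support A = 2072 N·m clockwise.
Reaction R at support B is upward at 3.3 m, arm 3.3 m → moment R × 3.3 counterclockwise.
Στ = 0 ⇒ R × 3.3 = 2072 ⇒ R = 628 N.

R_B ≈ 628 N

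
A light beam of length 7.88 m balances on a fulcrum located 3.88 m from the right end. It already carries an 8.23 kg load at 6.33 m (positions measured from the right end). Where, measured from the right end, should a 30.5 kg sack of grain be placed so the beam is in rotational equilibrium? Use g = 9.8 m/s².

x ≈ 3.22 m from the right end

Taking torques about the fulcrum (at 3.88 m from the right end):
Load: 8.23 × 9.8 = 80.65 N down at 6.33 m → arm 2.45 m, τ = 80.65 × 2.45 = 197.6 N·m counterclockwise.
Net moment of existing loads = 197.6 N·m counterclockwise.
The sack of grain weighs 30.5 × 9.8 = 298.9 N and must supply an equal clockwise moment, so its lever arm about the fulcrum is 197.6 / 298.9 = 0.661 m.
That puts it at 3.88 − 0.661 = 3.22 m from the right end.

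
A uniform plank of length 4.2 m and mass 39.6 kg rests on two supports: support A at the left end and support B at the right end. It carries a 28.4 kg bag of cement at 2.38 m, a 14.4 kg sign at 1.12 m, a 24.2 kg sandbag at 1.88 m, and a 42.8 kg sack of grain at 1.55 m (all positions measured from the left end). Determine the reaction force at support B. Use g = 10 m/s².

Sum moments about support A (its reaction then has zero moment arm).
Beam weight: 39.6 × 10 = 396 N down at 2.1 m → arm 2.1 m, τ = 396 × 2.1 = 831.6 N·m clockwise.
Bag of cement: 28.4 × 10 = 284 N down at 2.38 m → arm 2.38 m, τ = 284 × 2.38 = 675.9 N·m clockwise.
Sign: 14.4 × 10 = 144 N down at 1.12 m → arm 1.12 m, τ = 144 × 1.12 = 161.3 N·m clockwise.
Sandbag: 24.2 × 10 = 242 N down at 1.88 m → arm 1.88 m, τ = 242 × 1.88 = 455 N·m clockwise.
Sack of grain: 42.8 × 10 = 428 N down at 1.55 m → arm 1.55 m, τ = 428 × 1.55 = 663.4 N·m clockwise.
Net load moment about support A = 2787 N·m clockwise.
Reaction R at support B is upward at 4.2 m, arm 4.2 m → moment R × 4.2 counterclockwise.
For rotational equilibrium, R × 4.2 = 2787, so R = 664 N.

R_B ≈ 664 N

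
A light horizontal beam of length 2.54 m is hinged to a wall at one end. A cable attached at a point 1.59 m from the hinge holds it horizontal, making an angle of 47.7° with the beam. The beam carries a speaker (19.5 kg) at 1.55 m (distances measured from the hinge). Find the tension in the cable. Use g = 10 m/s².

Taking torques about the hinge:
Speaker: 19.5 × 10 = 195 N down at 1.55 m → arm 1.55 m, τ = 195 × 1.55 = 302.2 N·m clockwise.
Total clockwise load moment = 302.2 N·m.
The cable tension T acts at 1.59 m; only its component perpendicular to the beam, T sinθ, produces torque. sin 47.7° = 0.7396.
Στ = 0 ⇒ T × 1.59 × 0.7396 = 302.2 ⇒ T = 302.2 / 1.176 = 257 N.

T ≈ 257 N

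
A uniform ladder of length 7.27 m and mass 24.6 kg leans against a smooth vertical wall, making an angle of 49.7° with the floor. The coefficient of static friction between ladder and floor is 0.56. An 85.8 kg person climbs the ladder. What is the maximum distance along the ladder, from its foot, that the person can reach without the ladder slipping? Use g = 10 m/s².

About the foot of the ladder:
Ladder weight 24.6×10 = 246 N acts at 3.635 m along the ladder; its horizontal arm is 3.635·cos49.7° = 2.351 m → τ = 578.3 N·m clockwise.
Person weight 85.8×10 = 858 N at distance d → arm d·cos49.7° → τ = 858·d·0.6468 clockwise.
Wall normal N at the top has arm L sinθ = 5.545 m counterclockwise, so Στ = 0 gives N·5.545 = 578.3 + 555·d.
ΣFy = 0 ⇒ N_floor = 1104 N, so the maximum friction is μ_s·N_floor = 0.56×1104 = 618.2 N. ΣFx = 0 ⇒ N_wall = f, so at the slipping point N = 618.2 N.
Substituting: 618.2×5.545 = 578.3 + 555·d ⇒ d = (3428 − 578.3) / 555 = 5.13 m.

d ≈ 5.13 m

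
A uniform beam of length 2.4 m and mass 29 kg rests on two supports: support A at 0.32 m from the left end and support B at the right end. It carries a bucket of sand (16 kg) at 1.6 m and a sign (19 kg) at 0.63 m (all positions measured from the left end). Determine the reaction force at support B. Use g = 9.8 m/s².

Choose support A as the axis so its reaction then has zero moment arm.
Beam weight: 29 × 9.8 = 284.2 N down at 1.2 m → arm 0.88 m, τ = 284.2 × 0.88 = 250.1 N·m clockwise.
Bucket of sand: 16 × 9.8 = 156.8 N down at 1.6 m → arm 1.28 m, τ = 156.8 × 1.28 = 200.7 N·m clockwise.
Sign: 19 × 9.8 = 186.2 N down at 0.63 m → arm 0.31 m, τ = 186.2 × 0.31 = 57.72 N·m clockwise.
Net load moment about support A = 508.5 N·m clockwise.
Reaction R at support B is upward at 2.4 m, arm 2.08 m → moment R × 2.08 counterclockwise.
Στ = 0 ⇒ R × 2.08 = 508.5 ⇒ R = 244 N.

R_B ≈ 244 N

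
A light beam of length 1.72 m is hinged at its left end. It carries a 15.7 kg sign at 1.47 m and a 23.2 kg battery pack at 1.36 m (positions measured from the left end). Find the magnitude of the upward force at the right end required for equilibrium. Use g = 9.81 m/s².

Take moments about the left end.
Sign: 15.7 × 9.81 = 154 N down at 1.47 m → arm 1.47 m, τ = 154 × 1.47 = 226.4 N·m clockwise.
Battery pack: 23.2 × 9.81 = 227.6 N down at 1.36 m → arm 1.36 m, τ = 227.6 × 1.36 = 309.5 N·m clockwise.
Net moment of the loads = 535.9 N·m clockwise.
The upward force F acts at the right end, arm 1.72 m, giving F × 1.72 counterclockwise.
Setting net torque to zero: F × 1.72 = 535.9 → F = 535.9 / 1.72 = 312 N.

F ≈ 312 N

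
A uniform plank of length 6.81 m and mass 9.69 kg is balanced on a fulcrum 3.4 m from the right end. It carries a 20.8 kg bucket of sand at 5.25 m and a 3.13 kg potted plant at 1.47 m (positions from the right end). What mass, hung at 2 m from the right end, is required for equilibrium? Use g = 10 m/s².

m ≈ 23.2 kg

Choose the fulcrum (at 3.4 m from the right end) as the axis so the support reaction has zero arm there.
Beam weight: 9.69 × 10 = 96.9 N down at 3.405 m → arm 0.005 m, τ = 96.9 × 0.005 = 0.4845 N·m counterclockwise.
Bucket of sand: 20.8 × 10 = 208 N down at 5.25 m → arm 1.85 m, τ = 208 × 1.85 = 384.8 N·m counterclockwise.
Potted plant: 3.13 × 10 = 31.3 N down at 1.47 m → arm 1.93 m, τ = 31.3 × 1.93 = 60.41 N·m clockwise.
Net moment of known loads = 324.9 N·m counterclockwise.
An unknown mass m at 2 m has arm 1.4 m; its moment is m·g·1.4 clockwise.
Στ = 0 ⇒ m × 10 × 1.4 = 324.9 ⇒ m = 324.9 / (10 × 1.4) = 23.2 kg.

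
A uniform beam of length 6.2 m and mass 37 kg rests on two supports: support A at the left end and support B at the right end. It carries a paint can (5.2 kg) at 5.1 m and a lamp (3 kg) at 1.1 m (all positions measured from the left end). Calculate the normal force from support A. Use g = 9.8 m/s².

R_A ≈ 215 N

Take moments about support B.
Beam weight: 37 × 9.8 = 362.6 N down at 3.1 m → arm 3.1 m, τ = 362.6 × 3.1 = 1124 N·m counterclockwise.
Paint can: 5.2 × 9.8 = 50.96 N down at 5.1 m → arm 1.1 m, τ = 50.96 × 1.1 = 56.06 N·m counterclockwise.
Lamp: 3 × 9.8 = 29.4 N down at 1.1 m → arm 5.1 m, τ = 29.4 × 5.1 = 149.9 N·m counterclockwise.
Net load moment about support B = 1330 N·m counterclockwise.
Reaction R at support A is upward at 0 m, arm 6.2 m → moment R × 6.2 clockwise.
Balancing moments: R × 6.2 = 1330, giving R = 215 N.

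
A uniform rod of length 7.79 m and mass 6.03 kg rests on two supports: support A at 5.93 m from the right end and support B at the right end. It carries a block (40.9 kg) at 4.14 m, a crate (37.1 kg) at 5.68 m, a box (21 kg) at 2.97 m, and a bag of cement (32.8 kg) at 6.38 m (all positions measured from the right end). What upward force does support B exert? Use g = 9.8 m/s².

Take moments about support A.
Beam weight: 6.03 × 9.8 = 59.09 N down at 3.895 m → arm 2.035 m, τ = 59.09 × 2.035 = 120.2 N·m clockwise.
Block: 40.9 × 9.8 = 400.8 N down at 4.14 m → arm 1.79 m, τ = 400.8 × 1.79 = 717.4 N·m clockwise.
Crate: 37.1 × 9.8 = 363.6 N down at 5.68 m → arm 0.25 m, τ = 363.6 × 0.25 = 90.9 N·m clockwise.
Box: 21 × 9.8 = 205.8 N down at 2.97 m → arm 2.96 m, τ = 205.8 × 2.96 = 609.2 N·m clockwise.
Bag of cement: 32.8 × 9.8 = 321.4 N down at 6.38 m → arm 0.45 m, τ = 321.4 × 0.45 = 144.6 N·m counterclockwise.
Net load moment about support A = 1393 N·m clockwise.
Reaction R at support B is upward at 0 m, arm 5.93 m → moment R × 5.93 counterclockwise.
Στ = 0 ⇒ R × 5.93 = 1393 ⇒ R = 235 N.

R_B ≈ 235 N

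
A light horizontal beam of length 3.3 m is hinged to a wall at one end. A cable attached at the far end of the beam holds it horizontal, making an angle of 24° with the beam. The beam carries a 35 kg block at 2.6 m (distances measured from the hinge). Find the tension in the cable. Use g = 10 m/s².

Take moments about the hinge.
Block: 35 × 10 = 350 N down at 2.6 m → arm 2.6 m, τ = 350 × 2.6 = 910 N·m clockwise.
Total clockwise load moment = 910 N·m.
The cable tension T acts at 3.3 m; only its component perpendicular to the beam, T sinθ, produces torque. sin 24° = 0.4067.
Στ = 0 ⇒ T × 3.3 × 0.4067 = 910 ⇒ T = 910 / 1.342 = 678 N.

T ≈ 678 N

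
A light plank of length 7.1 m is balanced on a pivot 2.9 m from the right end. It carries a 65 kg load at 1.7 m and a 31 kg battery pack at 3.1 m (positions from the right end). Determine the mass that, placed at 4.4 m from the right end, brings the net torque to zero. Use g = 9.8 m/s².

Choose the pivot (at 2.9 m from the right end) as the axis so the support reaction has zero arm there.
Load: 65 × 9.8 = 637 N down at 1.7 m → arm 1.2 m, τ = 637 × 1.2 = 764.4 N·m clockwise.
Battery pack: 31 × 9.8 = 303.8 N down at 3.1 m → arm 0.2 m, τ = 303.8 × 0.2 = 60.76 N·m counterclockwise.
Net moment of known loads = 703.6 N·m clockwise.
An unknown mass m at 4.4 m has arm 1.5 m; its moment is m·g·1.5 counterclockwise.
Balancing moments: m × 9.8 × 1.5 = 703.6, giving m = 703.6 / (9.8 × 1.5) = 47.9 kg.

m ≈ 47.9 kg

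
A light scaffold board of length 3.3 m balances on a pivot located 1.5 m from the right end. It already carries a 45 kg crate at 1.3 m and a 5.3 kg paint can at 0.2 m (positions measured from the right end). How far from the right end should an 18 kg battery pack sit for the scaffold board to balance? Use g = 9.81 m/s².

About the pivot (at 1.5 m from the right end):
Crate: 45 × 9.81 = 441.5 N down at 1.3 m → arm 0.2 m, τ = 441.5 × 0.2 = 88.3 N·m clockwise.
Paint can: 5.3 × 9.81 = 51.99 N down at 0.2 m → arm 1.3 m, τ = 51.99 × 1.3 = 67.59 N·m clockwise.
Net moment of existing loads = 155.9 N·m clockwise.
The battery pack weighs 18 × 9.81 = 176.6 N and must supply an equal counterclockwise moment, so its lever arm about the pivot is 155.9 / 176.6 = 0.883 m.
That puts it at 1.5 + 0.883 = 2.38 m from the right end.

x ≈ 2.38 m from the right end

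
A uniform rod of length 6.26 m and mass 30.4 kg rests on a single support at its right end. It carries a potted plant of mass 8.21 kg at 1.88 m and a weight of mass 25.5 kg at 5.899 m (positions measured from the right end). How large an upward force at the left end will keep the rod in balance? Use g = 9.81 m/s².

F ≈ 409 N

About the right end:
Beam weight: 30.4 × 9.81 = 298.2 N down at 3.13 m → arm 3.13 m, τ = 298.2 × 3.13 = 933.4 N·m counterclockwise.
Potted plant: 8.21 × 9.81 = 80.54 N down at 1.88 m → arm 1.88 m, τ = 80.54 × 1.88 = 151.4 N·m counterclockwise.
Weight: 25.5 × 9.81 = 250.2 N down at 5.899 m → arm 5.899 m, τ = 250.2 × 5.899 = 1476 N·m counterclockwise.
Net moment of the loads = 2561 N·m counterclockwise.
The upward force F acts at the left end, arm 6.26 m, giving F × 6.26 clockwise.
Setting net torque to zero: F × 6.26 = 2561 → F = 2561 / 6.26 = 409 N.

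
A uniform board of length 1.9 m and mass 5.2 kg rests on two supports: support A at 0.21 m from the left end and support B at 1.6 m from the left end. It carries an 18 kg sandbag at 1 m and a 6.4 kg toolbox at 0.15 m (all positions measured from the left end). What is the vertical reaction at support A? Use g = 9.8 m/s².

Take moments about support B.
Beam weight: 5.2 × 9.8 = 50.96 N down at 0.95 m → arm 0.65 m, τ = 50.96 × 0.65 = 33.12 N·m counterclockwise.
Sandbag: 18 × 9.8 = 176.4 N down at 1 m → arm 0.6 m, τ = 176.4 × 0.6 = 105.8 N·m counterclockwise.
Toolbox: 6.4 × 9.8 = 62.72 N down at 0.15 m → arm 1.45 m, τ = 62.72 × 1.45 = 90.94 N·m counterclockwise.
Net load moment about support B = 229.9 N·m counterclockwise.
Reaction R at support A is upward at 0.21 m, arm 1.39 m → moment R × 1.39 clockwise.
Στ = 0 ⇒ R × 1.39 = 229.9 ⇒ R = 165 N.

R_A ≈ 165 N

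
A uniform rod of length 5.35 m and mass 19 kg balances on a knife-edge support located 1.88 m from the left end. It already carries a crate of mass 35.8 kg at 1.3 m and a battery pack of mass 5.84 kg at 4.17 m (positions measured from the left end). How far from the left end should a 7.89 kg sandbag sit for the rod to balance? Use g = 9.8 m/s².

x ≈ 0.902 m from the left end

About the knife-edge support (at 1.88 m from the left end):
Beam weight: 19 × 9.8 = 186.2 N down at 2.675 m → arm 0.795 m, τ = 186.2 × 0.795 = 148 N·m clockwise.
Crate: 35.8 × 9.8 = 350.8 N down at 1.3 m → arm 0.58 m, τ = 350.8 × 0.58 = 203.5 N·m counterclockwise.
Battery pack: 5.84 × 9.8 = 57.23 N down at 4.17 m → arm 2.29 m, τ = 57.23 × 2.29 = 131.1 N·m clockwise.
Net moment of existing loads = 75.6 N·m clockwise.
The sandbag weighs 7.89 × 9.8 = 77.32 N and must supply an equal counterclockwise moment, so its lever arm about the knife-edge support is 75.6 / 77.32 = 0.978 m.
That puts it at 1.88 − 0.978 = 0.902 m from the left end.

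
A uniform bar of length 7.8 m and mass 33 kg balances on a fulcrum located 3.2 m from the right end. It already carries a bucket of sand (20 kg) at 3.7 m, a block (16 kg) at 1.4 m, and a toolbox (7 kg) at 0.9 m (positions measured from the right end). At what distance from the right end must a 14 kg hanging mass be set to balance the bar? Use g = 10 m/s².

Choose the fulcrum (at 3.2 m from the right end) as the axis so the support reaction has zero arm there.
Beam weight: 33 × 10 = 330 N down at 3.9 m → arm 0.7 m, τ = 330 × 0.7 = 231 N·m counterclockwise.
Bucket of sand: 20 × 10 = 200 N down at 3.7 m → arm 0.5 m, τ = 200 × 0.5 = 100 N·m counterclockwise.
Block: 16 × 10 = 160 N down at 1.4 m → arm 1.8 m, τ = 160 × 1.8 = 288 N·m clockwise.
Toolbox: 7 × 10 = 70 N down at 0.9 m → arm 2.3 m, τ = 70 × 2.3 = 161 N·m clockwise.
Net moment of existing loads = 118 N·m clockwise.
The hanging mass weighs 14 × 10 = 140 N and must supply an equal counterclockwise moment, so its lever arm about the fulcrum is 118 / 140 = 0.843 m.
That puts it at 3.2 + 0.843 = 4.04 m from the right end.

x ≈ 4.04 m from the right end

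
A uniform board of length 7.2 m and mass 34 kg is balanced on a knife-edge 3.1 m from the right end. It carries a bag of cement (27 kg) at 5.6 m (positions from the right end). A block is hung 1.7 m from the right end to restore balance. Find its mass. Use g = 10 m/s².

Taking torques about the knife-edge (at 3.1 m from the right end):
Beam weight: 34 × 10 = 340 N down at 3.6 m → arm 0.5 m, τ = 340 × 0.5 = 170 N·m counterclockwise.
Bag of cement: 27 × 10 = 270 N down at 5.6 m → arm 2.5 m, τ = 270 × 2.5 = 675 N·m counterclockwise.
Net moment of known loads = 845 N·m counterclockwise.
An unknown mass m at 1.7 m has arm 1.4 m; its moment is m·g·1.4 clockwise.
Στ = 0 ⇒ m × 10 × 1.4 = 845 ⇒ m = 845 / (10 × 1.4) = 60.4 kg.

m ≈ 60.4 kg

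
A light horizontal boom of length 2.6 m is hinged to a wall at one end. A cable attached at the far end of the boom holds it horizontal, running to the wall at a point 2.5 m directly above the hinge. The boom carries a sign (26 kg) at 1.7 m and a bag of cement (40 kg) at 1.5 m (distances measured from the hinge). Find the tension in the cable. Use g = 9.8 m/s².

T ≈ 567 N

About the hinge:
Sign: 26 × 9.8 = 254.8 N down at 1.7 m → arm 1.7 m, τ = 254.8 × 1.7 = 433.2 N·m clockwise.
Bag of cement: 40 × 9.8 = 392 N down at 1.5 m → arm 1.5 m, τ = 392 × 1.5 = 588 N·m clockwise.
Total clockwise load moment = 1021 N·m.
The cable tension T acts at 2.6 m; only its component perpendicular to the boom, T sinθ, produces torque. sinθ = h/√(h²+d²) = 2.5/√(2.5²+2.6²) = 0.6931.
Setting net torque to zero: T × 2.6 × 0.6931 = 1021 → T = 1021 / 1.802 = 567 N.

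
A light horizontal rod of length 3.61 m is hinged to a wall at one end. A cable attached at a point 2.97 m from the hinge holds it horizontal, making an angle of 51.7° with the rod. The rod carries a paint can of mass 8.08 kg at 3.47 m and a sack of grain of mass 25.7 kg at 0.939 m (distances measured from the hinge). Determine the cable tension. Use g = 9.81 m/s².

T ≈ 220 N

About the hinge:
Paint can: 8.08 × 9.81 = 79.26 N down at 3.47 m → arm 3.47 m, τ = 79.26 × 3.47 = 275 N·m clockwise.
Sack of grain: 25.7 × 9.81 = 252.1 N down at 0.939 m → arm 0.939 m, τ = 252.1 × 0.939 = 236.7 N·m clockwise.
Total clockwise load moment = 511.7 N·m.
The cable tension T acts at 2.97 m; only its component perpendicular to the rod, T sinθ, produces torque. sin 51.7° = 0.7848.
Στ = 0 ⇒ T × 2.97 × 0.7848 = 511.7 ⇒ T = 511.7 / 2.331 = 220 N.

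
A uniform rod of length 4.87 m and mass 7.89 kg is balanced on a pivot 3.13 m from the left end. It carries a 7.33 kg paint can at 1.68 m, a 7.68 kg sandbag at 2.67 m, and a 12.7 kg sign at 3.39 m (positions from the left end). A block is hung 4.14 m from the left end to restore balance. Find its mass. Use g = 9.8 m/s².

Taking torques about the pivot (at 3.13 m from the left end):
Beam weight: 7.89 × 9.8 = 77.32 N down at 2.435 m → arm 0.695 m, τ = 77.32 × 0.695 = 53.74 N·m counterclockwise.
Paint can: 7.33 × 9.8 = 71.83 N down at 1.68 m → arm 1.45 m, τ = 71.83 × 1.45 = 104.2 N·m counterclockwise.
Sandbag: 7.68 × 9.8 = 75.26 N down at 2.67 m → arm 0.46 m, τ = 75.26 × 0.46 = 34.62 N·m counterclockwise.
Sign: 12.7 × 9.8 = 124.5 N down at 3.39 m → arm 0.26 m, τ = 124.5 × 0.26 = 32.37 N·m clockwise.
Net moment of known loads = 160.2 N·m counterclockwise.
An unknown mass m at 4.14 m has arm 1.01 m; its moment is m·g·1.01 clockwise.
Στ = 0 ⇒ m × 9.8 × 1.01 = 160.2 ⇒ m = 160.2 / (9.8 × 1.01) = 16.2 kg.

m ≈ 16.2 kg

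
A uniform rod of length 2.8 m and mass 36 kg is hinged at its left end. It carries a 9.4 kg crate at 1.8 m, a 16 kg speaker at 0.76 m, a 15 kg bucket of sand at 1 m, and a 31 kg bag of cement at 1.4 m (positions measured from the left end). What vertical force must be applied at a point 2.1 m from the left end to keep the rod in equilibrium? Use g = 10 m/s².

F ≈ 657 N

Taking torques about the left end:
Beam weight: 36 × 10 = 360 N down at 1.4 m → arm 1.4 m, τ = 360 × 1.4 = 504 N·m clockwise.
Crate: 9.4 × 10 = 94 N down at 1.8 m → arm 1.8 m, τ = 94 × 1.8 = 169.2 N·m clockwise.
Speaker: 16 × 10 = 160 N down at 0.76 m → arm 0.76 m, τ = 160 × 0.76 = 121.6 N·m clockwise.
Bucket of sand: 15 × 10 = 150 N down at 1 m → arm 1 m, τ = 150 × 1 = 150 N·m clockwise.
Bag of cement: 31 × 10 = 310 N down at 1.4 m → arm 1.4 m, τ = 310 × 1.4 = 434 N·m clockwise.
Net moment of the loads = 1379 N·m clockwise.
The upward force F acts at a point 2.1 m from the left end, arm 2.1 m, giving F × 2.1 counterclockwise.
Setting net torque to zero: F × 2.1 = 1379 → F = 1379 / 2.1 = 657 N.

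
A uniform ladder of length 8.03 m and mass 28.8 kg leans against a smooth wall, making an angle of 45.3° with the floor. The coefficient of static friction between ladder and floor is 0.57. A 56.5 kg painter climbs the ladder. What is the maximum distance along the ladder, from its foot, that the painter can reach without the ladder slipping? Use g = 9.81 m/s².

About the foot of the ladder:
Ladder weight 28.8×9.81 = 282.5 N acts at 4.015 m along the ladder; its horizontal arm is 4.015·cos45.3° = 2.824 m → τ = 797.8 N·m clockwise.
Painter weight 56.5×9.81 = 554.3 N at distance d → arm d·cos45.3° → τ = 554.3·d·0.7034 clockwise.
Wall normal N at the top has arm L sinθ = 5.708 m counterclockwise, so Στ = 0 gives N·5.708 = 797.8 + 389.9·d.
ΣFy = 0 ⇒ N_floor = 836.8 N, so the maximum friction is μ_s·N_floor = 0.57×836.8 = 477 N. ΣFx = 0 ⇒ N_wall = f, so at the slipping point N = 477 N.
Substituting: 477×5.708 = 797.8 + 389.9·d ⇒ d = (2723 − 797.8) / 389.9 = 4.94 m.

d ≈ 4.94 m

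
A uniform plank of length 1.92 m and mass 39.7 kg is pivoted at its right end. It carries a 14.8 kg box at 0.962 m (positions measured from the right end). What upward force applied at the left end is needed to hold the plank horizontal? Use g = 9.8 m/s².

F ≈ 267 N

Taking torques about the right end:
Beam weight: 39.7 × 9.8 = 389.1 N down at 0.96 m → arm 0.96 m, τ = 389.1 × 0.96 = 373.5 N·m counterclockwise.
Box: 14.8 × 9.8 = 145 N down at 0.962 m → arm 0.962 m, τ = 145 × 0.962 = 139.5 N·m counterclockwise.
Net moment of the loads = 513 N·m counterclockwise.
The upward force F acts at the left end, arm 1.92 m, giving F × 1.92 clockwise.
Balancing moments: F × 1.92 = 513, giving F = 513 / 1.92 = 267 N.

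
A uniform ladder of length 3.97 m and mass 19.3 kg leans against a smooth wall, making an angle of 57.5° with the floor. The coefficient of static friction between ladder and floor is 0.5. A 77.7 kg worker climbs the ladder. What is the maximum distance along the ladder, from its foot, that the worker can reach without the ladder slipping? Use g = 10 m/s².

d ≈ 3.4 m

Sum moments about the foot of the ladder (the floor normal and friction both act there and drop out).
Ladder weight 19.3×10 = 193 N acts at 1.985 m along the ladder; its horizontal arm is 1.985·cos57.5° = 1.067 m → τ = 205.9 N·m clockwise.
Worker weight 77.7×10 = 777 N at distance d → arm d·cos57.5° → τ = 777·d·0.5373 clockwise.
Wall normal N at the top has arm L sinθ = 3.348 m counterclockwise, so Στ = 0 gives N·3.348 = 205.9 + 417.5·d.
ΣFy = 0 ⇒ N_floor = 970 N, so the maximum friction is μ_s·N_floor = 0.5×970 = 485 N. ΣFx = 0 ⇒ N_wall = f, so at the slipping point N = 485 N.
Substituting: 485×3.348 = 205.9 + 417.5·d ⇒ d = (1624 − 205.9) / 417.5 = 3.4 m.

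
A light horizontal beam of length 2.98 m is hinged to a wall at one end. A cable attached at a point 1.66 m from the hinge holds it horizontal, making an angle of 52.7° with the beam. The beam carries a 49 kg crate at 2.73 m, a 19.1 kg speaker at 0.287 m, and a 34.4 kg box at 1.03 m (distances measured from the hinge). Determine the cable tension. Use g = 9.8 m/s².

About the hinge:
Crate: 49 × 9.8 = 480.2 N down at 2.73 m → arm 2.73 m, τ = 480.2 × 2.73 = 1311 N·m clockwise.
Speaker: 19.1 × 9.8 = 187.2 N down at 0.287 m → arm 0.287 m, τ = 187.2 × 0.287 = 53.73 N·m clockwise.
Box: 34.4 × 9.8 = 337.1 N down at 1.03 m → arm 1.03 m, τ = 337.1 × 1.03 = 347.2 N·m clockwise.
Total clockwise load moment = 1712 N·m.
The cable tension T acts at 1.66 m; only its component perpendicular to the beam, T sinθ, produces torque. sin 52.7° = 0.7955.
Setting net torque to zero: T × 1.66 × 0.7955 = 1712 → T = 1712 / 1.321 = 1300 N.

T ≈ 1300 N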